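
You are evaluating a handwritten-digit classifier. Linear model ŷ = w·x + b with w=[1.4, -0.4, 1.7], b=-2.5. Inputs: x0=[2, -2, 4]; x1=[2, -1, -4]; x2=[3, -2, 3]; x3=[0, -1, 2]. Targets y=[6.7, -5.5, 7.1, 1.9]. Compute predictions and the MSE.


ŷ0 = (1.4)·(2) + (-0.4)·(-2) + (1.7)·(4) - 2.5 = 7.9
ŷ1 = (1.4)·(2) + (-0.4)·(-1) + (1.7)·(-4) - 2.5 = -6.1
ŷ2 = (1.4)·(3) + (-0.4)·(-2) + (1.7)·(3) - 2.5 = 7.6
ŷ3 = (1.4)·(0) + (-0.4)·(-1) + (1.7)·(2) - 2.5 = 1.3
errors² = [1.44, 0.36, 0.25, 0.36]
MSE = 2.4100/4 = 0.6025

0.6025


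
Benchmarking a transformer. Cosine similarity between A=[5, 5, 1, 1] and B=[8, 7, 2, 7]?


A·B = 5·8 + 5·7 + 1·2 + 1·7 = 84
‖A‖ = √52 = 7.2111, ‖B‖ = √166 = 12.8841
cos = 84/(√52·√166) = 84/√8632 = 0.9041

0.9041


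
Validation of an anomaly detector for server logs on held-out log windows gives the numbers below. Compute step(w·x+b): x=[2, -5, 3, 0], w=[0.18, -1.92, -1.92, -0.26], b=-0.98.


z = (2)·(0.18) + (-5)·(-1.92) + (3)·(-1.92) + (0)·(-0.26) - 0.98
  = 3.22
step(z) = 1 (z≥0)

1


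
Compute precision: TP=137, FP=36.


Precision = TP/(TP+FP)
= 137/(137+36)
= 137/173 = 79.19%

79.19%


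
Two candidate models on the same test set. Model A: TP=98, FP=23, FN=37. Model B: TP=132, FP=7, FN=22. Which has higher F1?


Model A: P=98/121=0.8099, R=98/135=0.7259, F1=2PR/(P+R)=2TP/(2TP+FP+FN)=196/256=0.7656
Model B: P=132/139=0.9496, R=132/154=0.8571, F1=2PR/(P+R)=2TP/(2TP+FP+FN)=264/293=0.901
0.7656 < 0.901 → Model B

Model B


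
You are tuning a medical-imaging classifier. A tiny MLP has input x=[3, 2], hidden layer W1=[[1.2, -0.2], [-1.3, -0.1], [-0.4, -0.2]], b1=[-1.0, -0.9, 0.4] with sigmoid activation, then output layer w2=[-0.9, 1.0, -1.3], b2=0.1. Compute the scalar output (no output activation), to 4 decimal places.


z1[0] = (1.2)·(3) + (-0.2)·(2) - 1.0 = 2.2
z1[1] = (-1.3)·(3) + (-0.1)·(2) - 0.9 = -5.0
z1[2] = (-0.4)·(3) + (-0.2)·(2) + 0.4 = -1.2
h = sigmoid(z1) = [0.9002, 0.0067, 0.2315]
output = (-0.9)·(0.9002) + (1.0)·(0.0067) + (-1.3)·(0.2315) + 0.1 = -1.0044

-1.0044


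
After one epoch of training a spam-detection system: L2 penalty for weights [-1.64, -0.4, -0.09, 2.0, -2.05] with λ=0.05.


‖w‖₂² = (-1.64)² + (-0.4)² + (-0.09)² + (2.0)² + (-2.05)²
     = 2.6896 + 0.16 + 0.0081 + 4 + 4.2025
     = 11.0602
λ·‖w‖₂² = 0.05·11.0602 = 0.55301

0.55301


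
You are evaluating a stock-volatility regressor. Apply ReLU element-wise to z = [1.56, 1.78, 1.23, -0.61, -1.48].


ReLU(1.56) = max(0, 1.56) = 1.56
ReLU(1.78) = max(0, 1.78) = 1.78
ReLU(1.23) = max(0, 1.23) = 1.23
ReLU(-0.61) = max(0, -0.61) = 0.0
ReLU(-1.48) = max(0, -1.48) = 0.0
result = [1.56, 1.78, 1.23, 0.0, 0.0]

[1.56, 1.78, 1.23, 0.0, 0.0]


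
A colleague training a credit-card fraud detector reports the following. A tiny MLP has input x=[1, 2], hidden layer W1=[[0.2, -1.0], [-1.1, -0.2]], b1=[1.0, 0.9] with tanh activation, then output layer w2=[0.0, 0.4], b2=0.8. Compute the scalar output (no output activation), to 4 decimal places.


z1[0] = (0.2)·(1) + (-1.0)·(2) + 1.0 = -0.8
z1[1] = (-1.1)·(1) + (-0.2)·(2) + 0.9 = -0.6
h = tanh(z1) = [-0.664, -0.537]
output = (0.0)·(-0.664) + (0.4)·(-0.537) + 0.8 = 0.5852

0.5852


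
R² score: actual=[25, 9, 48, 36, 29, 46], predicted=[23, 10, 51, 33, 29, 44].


ȳ = 32.1667
SS_res = Σ(y-ŷ)² = 27
SS_tot = Σ(y-ȳ)² = 1054.83
R² = 1 - SS_res/SS_tot = 1 - 0.0256 = 0.9744

0.9744


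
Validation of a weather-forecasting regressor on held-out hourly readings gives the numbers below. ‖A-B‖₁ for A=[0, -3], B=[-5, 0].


d = |0+ 5| + |-3-0|
  = 5 + 3
  = 8

8


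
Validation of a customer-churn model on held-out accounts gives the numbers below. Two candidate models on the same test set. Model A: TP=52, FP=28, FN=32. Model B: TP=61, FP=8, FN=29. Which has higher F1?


Model A: P=52/80=0.65, R=52/84=0.619, F1=2PR/(P+R)=2TP/(2TP+FP+FN)=104/164=0.6341
Model B: P=61/69=0.8841, R=61/90=0.6778, F1=2PR/(P+R)=2TP/(2TP+FP+FN)=122/159=0.7673
0.6341 < 0.7673 → Model B

Model B


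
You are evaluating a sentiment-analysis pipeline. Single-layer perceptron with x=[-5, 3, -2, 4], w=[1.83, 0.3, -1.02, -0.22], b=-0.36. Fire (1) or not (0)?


z = (-5)·(1.83) + (3)·(0.3) + (-2)·(-1.02) + (4)·(-0.22) - 0.36
  = -7.45
step(z) = 0 (z<0)

0


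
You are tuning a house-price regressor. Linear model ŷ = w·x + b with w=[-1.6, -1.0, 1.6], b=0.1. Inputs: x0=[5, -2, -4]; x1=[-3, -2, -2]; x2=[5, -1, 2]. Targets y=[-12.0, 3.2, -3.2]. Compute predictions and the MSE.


ŷ0 = (-1.6)·(5) + (-1.0)·(-2) + (1.6)·(-4) + 0.1 = -12.3
ŷ1 = (-1.6)·(-3) + (-1.0)·(-2) + (1.6)·(-2) + 0.1 = 3.7
ŷ2 = (-1.6)·(5) + (-1.0)·(-1) + (1.6)·(2) + 0.1 = -3.7
errors² = [0.09, 0.25, 0.25]
MSE = 0.5900/3 = 0.1967

0.1967


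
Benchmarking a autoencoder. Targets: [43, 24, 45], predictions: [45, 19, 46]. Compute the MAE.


Absolute errors: |43-45|=2, |24-19|=5, |45-46|=1
Sum = 8
MAE = 8/3 = 8/3

8/3


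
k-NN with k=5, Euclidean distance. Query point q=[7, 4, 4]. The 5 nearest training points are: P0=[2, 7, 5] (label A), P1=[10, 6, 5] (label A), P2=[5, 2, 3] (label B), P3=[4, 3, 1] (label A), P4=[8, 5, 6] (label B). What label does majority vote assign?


d(q,P0) = 5.9161  (label A)
d(q,P1) = 3.7417  (label A)
d(q,P2) = 3.0  (label B)
d(q,P3) = 4.3589  (label A)
d(q,P4) = 2.4495  (label B)
Votes: A=3, B=2
Majority → A

A


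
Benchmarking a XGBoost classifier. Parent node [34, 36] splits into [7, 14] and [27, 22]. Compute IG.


Parent = [34, 36], H_parent = 0.9994
H_left = 0.9183 (n=21), H_right = 0.9925 (n=49)
H_children = (21/70)·0.9183 + (49/70)·0.9925 = 0.9702
IG = 0.9994 - 0.9702 = 0.0292

0.0292


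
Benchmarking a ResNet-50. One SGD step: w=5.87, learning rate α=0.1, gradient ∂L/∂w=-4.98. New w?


w_new = w - α·∇
= 5.87 - 0.1·-4.98
= 5.87 + 0.498
= 6.368

6.368


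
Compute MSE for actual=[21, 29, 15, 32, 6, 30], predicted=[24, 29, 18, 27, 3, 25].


Squared errors: (21-24)²=9, (29-29)²=0, (15-18)²=9, (32-27)²=25, (6-3)²=9, (30-25)²=25
Sum = 77
MSE = 77/6 = 77/6

77/6


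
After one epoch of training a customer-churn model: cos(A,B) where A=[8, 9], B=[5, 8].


A·B = 8·5 + 9·8 = 112
‖A‖ = √145 = 12.0416, ‖B‖ = √89 = 9.434
cos = 112/(√145·√89) = 112/√12905 = 0.9859

0.9859


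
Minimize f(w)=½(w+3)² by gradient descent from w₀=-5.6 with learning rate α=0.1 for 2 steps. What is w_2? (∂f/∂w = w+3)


step 1: grad = -5.6+3 = -2.6; w = -5.6 - 0.1·(-2.6) = -5.34
step 2: grad = -5.34+3 = -2.34; w = -5.34 - 0.1·(-2.34) = -5.106

-5.106


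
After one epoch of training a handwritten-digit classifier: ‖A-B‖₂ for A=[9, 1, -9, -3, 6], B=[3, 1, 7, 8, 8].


d = √((9-3)² + (1-1)² + (-9-7)² + (-3-8)² + (6-8)²)
  = √(36 + 0 + 256 + 121 + 4)
  = √417 = 20.4206

20.4206


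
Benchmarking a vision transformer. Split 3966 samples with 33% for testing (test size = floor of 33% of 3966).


Test = ⌊3966·33/100⌋ = 1308
Train = 3966 - 1308 = 2658

Train: 2658, Test: 1308


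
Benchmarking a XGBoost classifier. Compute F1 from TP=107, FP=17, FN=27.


Precision = 107/124 = 0.8629
Recall = 107/134 = 0.7985
F1 = 2·P·R/(P+R) = 2·TP/(2·TP+FP+FN) = 214/(214+17+27) = 214/258 = 0.8295

0.8295


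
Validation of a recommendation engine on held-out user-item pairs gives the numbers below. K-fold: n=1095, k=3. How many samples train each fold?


Fold size = 1095/3 = 365
Training per fold = 1095 - 365 = 730

730


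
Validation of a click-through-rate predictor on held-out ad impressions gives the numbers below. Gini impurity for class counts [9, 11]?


Probabilities: [9/20, 11/20] ≈ [0.45, 0.55]
Σpᵢ² = (81 + 121)/20² = 202/400
Gini = 1 - Σpᵢ² = 1 - 202/400 = 0.495

0.495


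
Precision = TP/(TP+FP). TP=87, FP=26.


Precision = TP/(TP+FP)
= 87/(87+26)
= 87/113 = 76.99%

76.99%


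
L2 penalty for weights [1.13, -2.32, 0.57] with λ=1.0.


‖w‖₂² = (1.13)² + (-2.32)² + (0.57)²
     = 1.2769 + 5.3824 + 0.3249
     = 6.9842
λ·‖w‖₂² = 1.0·6.9842 = 6.9842

6.9842


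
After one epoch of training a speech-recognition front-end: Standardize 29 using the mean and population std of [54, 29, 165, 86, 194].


μ = 105.6, σ = 63.6509
z = (29 - 105.6)/63.6509 = -1.2034

-1.2034


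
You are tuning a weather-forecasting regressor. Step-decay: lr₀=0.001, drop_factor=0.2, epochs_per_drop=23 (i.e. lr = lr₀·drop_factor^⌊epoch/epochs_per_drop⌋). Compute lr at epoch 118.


n_drops = ⌊118/23⌋ = 5
lr = 0.001·0.2^5 = 0.001·0.00032 = 0.00000032

0.00000032


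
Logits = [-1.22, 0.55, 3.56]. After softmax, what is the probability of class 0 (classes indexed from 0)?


Exponentials: e^-1.22=0.2952, e^0.55=1.7333, e^3.56=35.1632
Sum = 37.1917
Softmax = [0.0079, 0.0466, 0.9455]
p[0] = 0.2952/37.1917 = 0.0079

0.0079


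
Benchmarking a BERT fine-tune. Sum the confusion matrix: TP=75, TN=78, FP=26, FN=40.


Total = TP + TN + FP + FN
= 75 + 78 + 26 + 40
= 219
(Predicted positive: 101, predicted negative: 118)

219


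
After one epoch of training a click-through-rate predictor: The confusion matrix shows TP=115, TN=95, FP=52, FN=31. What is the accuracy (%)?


Accuracy = (TP+TN)/(TP+TN+FP+FN)
= (115+95)/(293)
= 210/293 = 71.67%

71.67%


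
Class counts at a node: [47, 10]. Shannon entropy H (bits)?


Probabilities: [47/57, 10/57] ≈ [0.8246, 0.1754]
H = -((47/57)·log₂(47/57) + (10/57)·log₂(10/57))
  = 0.67 bits

0.67 bits


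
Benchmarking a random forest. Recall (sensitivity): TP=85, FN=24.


Recall = TP/(TP+FN)
= 85/(85+24)
= 85/109 = 77.98%

77.98%


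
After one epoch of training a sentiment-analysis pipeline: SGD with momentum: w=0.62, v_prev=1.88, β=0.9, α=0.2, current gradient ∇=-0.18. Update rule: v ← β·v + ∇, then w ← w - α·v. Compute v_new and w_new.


v_new = 0.9·1.88 - 0.18 = 1.692 - 0.18 = 1.512
w_new = 0.62 - 0.2·1.512 = 0.62 - 0.3024 = 0.3176

v_new=1.512, w_new=0.3176


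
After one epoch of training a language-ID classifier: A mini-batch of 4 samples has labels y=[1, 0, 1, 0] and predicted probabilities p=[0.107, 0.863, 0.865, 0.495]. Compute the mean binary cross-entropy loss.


L[0] = -ln(0.107) = 2.2349
L[1] = -ln(1-0.863) = -ln(0.137) = 1.9878
L[2] = -ln(0.865) = 0.145
L[3] = -ln(1-0.495) = -ln(0.505) = 0.6832
mean = (2.2349 + 1.9878 + 0.145 + 0.6832)/4 = 1.2627

1.2627


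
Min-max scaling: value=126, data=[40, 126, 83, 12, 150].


min=12, max=150
(126-12)/(150-12) = 114/138 = 0.8261

0.8261


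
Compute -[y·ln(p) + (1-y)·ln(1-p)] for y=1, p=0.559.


BCE = -[y·ln(p) + (1-y)·ln(1-p)]
= -1·ln(0.559) - 0
= -ln(0.559) = 0.5816

0.5816


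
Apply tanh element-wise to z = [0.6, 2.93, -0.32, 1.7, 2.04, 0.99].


tanh(0.6) = 0.537
tanh(2.93) = 0.9943
tanh(-0.32) = -0.3095
tanh(1.7) = 0.9354
tanh(2.04) = 0.9667
tanh(0.99) = 0.7574
result = [0.537, 0.9943, -0.3095, 0.9354, 0.9667, 0.7574]

[0.537, 0.9943, -0.3095, 0.9354, 0.9667, 0.7574]


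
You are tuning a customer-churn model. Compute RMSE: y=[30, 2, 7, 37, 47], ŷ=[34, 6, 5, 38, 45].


MSE = 41/5 = 8.2
RMSE = √(41/5) = 2.8636

2.8636


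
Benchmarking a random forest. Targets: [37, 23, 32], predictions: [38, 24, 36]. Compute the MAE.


Absolute errors: |37-38|=1, |23-24|=1, |32-36|=4
Sum = 6
MAE = 6/3 = 2

2


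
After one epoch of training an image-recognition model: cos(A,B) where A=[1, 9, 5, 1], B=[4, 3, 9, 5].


A·B = 1·4 + 9·3 + 5·9 + 1·5 = 81
‖A‖ = √108 = 10.3923, ‖B‖ = √131 = 11.4455
cos = 81/(√108·√131) = 81/√14148 = 0.681

0.681


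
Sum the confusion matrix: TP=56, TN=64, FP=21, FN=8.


Total = TP + TN + FP + FN
= 56 + 64 + 21 + 8
= 149
(Predicted positive: 77, predicted negative: 72)

149


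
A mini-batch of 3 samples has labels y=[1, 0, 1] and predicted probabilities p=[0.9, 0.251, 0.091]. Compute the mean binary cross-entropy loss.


L[0] = -ln(0.9) = 0.1054
L[1] = -ln(1-0.251) = -ln(0.749) = 0.289
L[2] = -ln(0.091) = 2.3969
mean = (0.1054 + 0.289 + 2.3969)/3 = 0.9304

0.9304


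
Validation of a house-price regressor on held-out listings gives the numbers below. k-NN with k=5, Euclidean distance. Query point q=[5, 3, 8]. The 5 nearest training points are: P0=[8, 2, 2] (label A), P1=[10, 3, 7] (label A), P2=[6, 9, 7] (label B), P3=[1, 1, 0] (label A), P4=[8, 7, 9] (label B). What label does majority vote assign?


d(q,P0) = 6.7823  (label A)
d(q,P1) = 5.099  (label A)
d(q,P2) = 6.1644  (label B)
d(q,P3) = 9.1652  (label A)
d(q,P4) = 5.099  (label B)
Votes: A=3, B=2
Majority → A

A


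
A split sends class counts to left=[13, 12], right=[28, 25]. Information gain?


Parent = [41, 37], H_parent = 0.9981
H_left = 0.9988 (n=25), H_right = 0.9977 (n=53)
H_children = (25/78)·0.9988 + (53/78)·0.9977 = 0.9981
IG = 0.9981 - 0.9981 = 0.0

0.0


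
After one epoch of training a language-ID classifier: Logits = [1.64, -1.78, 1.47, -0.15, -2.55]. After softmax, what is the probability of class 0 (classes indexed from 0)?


Exponentials: e^1.64=5.1552, e^-1.78=0.1686, e^1.47=4.3492, e^-0.15=0.8607, e^-2.55=0.0781
Sum = 10.6118
Softmax = [0.4858, 0.0159, 0.4098, 0.0811, 0.0074]
p[0] = 5.1552/10.6118 = 0.4858

0.4858


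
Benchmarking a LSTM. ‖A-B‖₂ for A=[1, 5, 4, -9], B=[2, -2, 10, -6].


d = √((1-2)² + (5+ 2)² + (4-10)² + (-9+ 6)²)
  = √(1 + 49 + 36 + 9)
  = √95 = 9.7468

9.7468


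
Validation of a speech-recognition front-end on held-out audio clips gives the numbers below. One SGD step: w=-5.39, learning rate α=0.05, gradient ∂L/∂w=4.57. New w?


w_new = w - α·∇
= -5.39 - 0.05·4.57
= -5.39 - 0.2285
= -5.6185

-5.6185


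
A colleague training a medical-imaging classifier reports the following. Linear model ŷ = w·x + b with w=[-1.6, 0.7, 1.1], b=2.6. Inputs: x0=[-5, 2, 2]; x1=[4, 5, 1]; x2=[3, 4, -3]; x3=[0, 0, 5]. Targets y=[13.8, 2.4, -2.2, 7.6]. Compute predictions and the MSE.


ŷ0 = (-1.6)·(-5) + (0.7)·(2) + (1.1)·(2) + 2.6 = 14.2
ŷ1 = (-1.6)·(4) + (0.7)·(5) + (1.1)·(1) + 2.6 = 0.8
ŷ2 = (-1.6)·(3) + (0.7)·(4) + (1.1)·(-3) + 2.6 = -2.7
ŷ3 = (-1.6)·(0) + (0.7)·(0) + (1.1)·(5) + 2.6 = 8.1
errors² = [0.16, 2.56, 0.25, 0.25]
MSE = 3.2200/4 = 0.805

0.805


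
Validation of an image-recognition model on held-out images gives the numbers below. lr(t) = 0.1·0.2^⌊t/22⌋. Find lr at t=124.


n_drops = ⌊124/22⌋ = 5
lr = 0.1·0.2^5 = 0.1·0.00032 = 0.000032

0.000032


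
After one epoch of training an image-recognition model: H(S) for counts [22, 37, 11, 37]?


Probabilities: [22/107, 37/107, 11/107, 37/107] ≈ [0.2056, 0.3458, 0.1028, 0.3458]
H = -((22/107)·log₂(22/107) + (37/107)·log₂(37/107) + (11/107)·log₂(11/107) + (37/107)·log₂(37/107))
  = 1.8661 bits

1.8661 bits


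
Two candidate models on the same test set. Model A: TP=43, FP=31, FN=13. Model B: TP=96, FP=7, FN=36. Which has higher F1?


Model A: P=43/74=0.5811, R=43/56=0.7679, F1=2PR/(P+R)=2TP/(2TP+FP+FN)=86/130=0.6615
Model B: P=96/103=0.932, R=96/132=0.7273, F1=2PR/(P+R)=2TP/(2TP+FP+FN)=192/235=0.817
0.6615 < 0.817 → Model B

Model B


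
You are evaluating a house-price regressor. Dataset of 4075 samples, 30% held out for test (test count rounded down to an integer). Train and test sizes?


Test = ⌊4075·30/100⌋ = 1222
Train = 4075 - 1222 = 2853

Train: 2853, Test: 1222


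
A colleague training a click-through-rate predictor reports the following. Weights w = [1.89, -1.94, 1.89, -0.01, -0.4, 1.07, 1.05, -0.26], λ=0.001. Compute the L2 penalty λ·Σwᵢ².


‖w‖₂² = (1.89)² + (-1.94)² + (1.89)² + (-0.01)² + (-0.4)² + (1.07)² + (1.05)² + (-0.26)²
     = 3.5721 + 3.7636 + 3.5721 + 0.0001 + 0.16 + 1.1449 + 1.1025 + 0.0676
     = 13.3829
λ·‖w‖₂² = 0.001·13.3829 = 0.013383

0.013383


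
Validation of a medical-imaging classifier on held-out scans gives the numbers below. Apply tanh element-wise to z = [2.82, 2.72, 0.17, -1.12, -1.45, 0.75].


tanh(2.82) = 0.9929
tanh(2.72) = 0.9914
tanh(0.17) = 0.1684
tanh(-1.12) = -0.8076
tanh(-1.45) = -0.8957
tanh(0.75) = 0.6351
result = [0.9929, 0.9914, 0.1684, -0.8076, -0.8957, 0.6351]

[0.9929, 0.9914, 0.1684, -0.8076, -0.8957, 0.6351]


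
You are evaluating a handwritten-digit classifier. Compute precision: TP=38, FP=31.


Precision = TP/(TP+FP)
= 38/(38+31)
= 38/69 = 55.07%

55.07%


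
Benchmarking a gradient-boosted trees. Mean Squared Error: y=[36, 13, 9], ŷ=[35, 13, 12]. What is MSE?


Squared errors: (36-35)²=1, (13-13)²=0, (9-12)²=9
Sum = 10
MSE = 10/3 = 10/3

10/3


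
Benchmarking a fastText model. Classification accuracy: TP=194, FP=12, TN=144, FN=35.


Accuracy = (TP+TN)/(TP+TN+FP+FN)
= (194+144)/(385)
= 338/385 = 87.79%

87.79%


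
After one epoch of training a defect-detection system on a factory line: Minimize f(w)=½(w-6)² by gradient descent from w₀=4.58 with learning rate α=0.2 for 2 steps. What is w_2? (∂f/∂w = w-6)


step 1: grad = 4.58-6 = -1.42; w = 4.58 - 0.2·(-1.42) = 4.864
step 2: grad = 4.864-6 = -1.136; w = 4.864 - 0.2·(-1.136) = 5.0912

5.0912


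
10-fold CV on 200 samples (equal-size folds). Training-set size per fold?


Fold size = 200/10 = 20
Training per fold = 200 - 20 = 180

180


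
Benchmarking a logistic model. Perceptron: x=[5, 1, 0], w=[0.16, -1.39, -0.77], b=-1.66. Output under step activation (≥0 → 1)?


z = (5)·(0.16) + (1)·(-1.39) + (0)·(-0.77) - 1.66
  = -2.25
step(z) = 0 (z<0)

0


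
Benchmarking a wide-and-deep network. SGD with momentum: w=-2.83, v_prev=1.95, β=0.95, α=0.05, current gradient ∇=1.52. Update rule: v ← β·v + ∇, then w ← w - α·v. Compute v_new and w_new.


v_new = 0.95·1.95 + 1.52 = 1.8525 + 1.52 = 3.3725
w_new = -2.83 - 0.05·3.3725 = -2.83 - 0.168625 = -2.998625

v_new=3.3725, w_new=-2.998625


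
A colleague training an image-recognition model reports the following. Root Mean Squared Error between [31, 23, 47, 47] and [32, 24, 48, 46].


MSE = 4/4 = 1
RMSE = √(4/4) = 1.0

1.0


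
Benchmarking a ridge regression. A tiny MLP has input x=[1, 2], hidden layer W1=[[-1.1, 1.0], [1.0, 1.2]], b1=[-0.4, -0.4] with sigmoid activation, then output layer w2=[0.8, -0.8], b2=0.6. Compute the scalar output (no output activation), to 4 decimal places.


z1[0] = (-1.1)·(1) + (1.0)·(2) - 0.4 = 0.5
z1[1] = (1.0)·(1) + (1.2)·(2) - 0.4 = 3.0
h = sigmoid(z1) = [0.6225, 0.9526]
output = (0.8)·(0.6225) + (-0.8)·(0.9526) + 0.6 = 0.3359

0.3359


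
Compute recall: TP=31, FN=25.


Recall = TP/(TP+FN)
= 31/(31+25)
= 31/56 = 55.36%

55.36%


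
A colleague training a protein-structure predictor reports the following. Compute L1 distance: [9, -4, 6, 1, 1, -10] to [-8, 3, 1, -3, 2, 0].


d = |9+ 8| + |-4-3| + |6-1| + |1+ 3| + |1-2| + |-10-0|
  = 17 + 7 + 5 + 4 + 1 + 10
  = 44

44


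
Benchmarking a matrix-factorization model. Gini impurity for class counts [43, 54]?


Probabilities: [43/97, 54/97] ≈ [0.4433, 0.5567]
Σpᵢ² = (1849 + 2916)/97² = 4765/9409
Gini = 1 - Σpᵢ² = 1 - 4765/9409 = 0.4936

0.4936


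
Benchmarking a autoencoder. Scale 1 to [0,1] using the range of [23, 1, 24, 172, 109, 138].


min=1, max=172
(1-1)/(172-1) = 0/171 = 0.0

0.0


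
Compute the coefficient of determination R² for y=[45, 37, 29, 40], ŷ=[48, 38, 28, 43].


ȳ = 37.75
SS_res = Σ(y-ŷ)² = 20
SS_tot = Σ(y-ȳ)² = 134.75
R² = 1 - SS_res/SS_tot = 1 - 0.1484 = 0.8516

0.8516


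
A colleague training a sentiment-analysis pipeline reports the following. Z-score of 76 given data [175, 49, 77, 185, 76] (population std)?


μ = 112.4, σ = 56.1911
z = (76 - 112.4)/56.1911 = -0.6478

-0.6478


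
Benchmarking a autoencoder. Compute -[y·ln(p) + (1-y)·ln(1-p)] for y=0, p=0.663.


BCE = -[y·ln(p) + (1-y)·ln(1-p)]
= -0 - 1·ln(1-0.663)
= -ln(0.337) = 1.0877

1.0877


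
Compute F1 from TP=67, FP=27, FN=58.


Precision = 67/94 = 0.7128
Recall = 67/125 = 0.536
F1 = 2·P·R/(P+R) = 2·TP/(2·TP+FP+FN) = 134/(134+27+58) = 134/219 = 0.6119

0.6119


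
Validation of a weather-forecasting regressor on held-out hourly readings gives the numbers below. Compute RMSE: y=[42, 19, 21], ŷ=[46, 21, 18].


MSE = 29/3 = 9.6667
RMSE = √(29/3) = 3.1091

3.1091


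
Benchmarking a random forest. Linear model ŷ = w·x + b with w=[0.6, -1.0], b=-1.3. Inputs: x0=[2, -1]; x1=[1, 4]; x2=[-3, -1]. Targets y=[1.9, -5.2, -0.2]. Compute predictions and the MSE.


ŷ0 = (0.6)·(2) + (-1.0)·(-1) - 1.3 = 0.9
ŷ1 = (0.6)·(1) + (-1.0)·(4) - 1.3 = -4.7
ŷ2 = (0.6)·(-3) + (-1.0)·(-1) - 1.3 = -2.1
errors² = [1.0, 0.25, 3.61]
MSE = 4.8600/3 = 1.62

1.62


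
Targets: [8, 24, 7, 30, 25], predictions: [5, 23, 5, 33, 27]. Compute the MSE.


Squared errors: (8-5)²=9, (24-23)²=1, (7-5)²=4, (30-33)²=9, (25-27)²=4
Sum = 27
MSE = 27/5 = 27/5

27/5


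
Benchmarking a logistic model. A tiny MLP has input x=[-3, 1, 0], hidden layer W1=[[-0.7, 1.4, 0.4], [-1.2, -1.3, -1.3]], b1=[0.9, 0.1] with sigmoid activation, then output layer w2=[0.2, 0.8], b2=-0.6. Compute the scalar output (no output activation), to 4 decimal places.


z1[0] = (-0.7)·(-3) + (1.4)·(1) + (0.4)·(0) + 0.9 = 4.4
z1[1] = (-1.2)·(-3) + (-1.3)·(1) + (-1.3)·(0) + 0.1 = 2.4
h = sigmoid(z1) = [0.9879, 0.9168]
output = (0.2)·(0.9879) + (0.8)·(0.9168) - 0.6 = 0.331

0.331


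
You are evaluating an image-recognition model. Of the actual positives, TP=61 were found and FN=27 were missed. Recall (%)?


Recall = TP/(TP+FN)
= 61/(61+27)
= 61/88 = 69.32%

69.32%


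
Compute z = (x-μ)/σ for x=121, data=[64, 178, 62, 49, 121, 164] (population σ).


μ = 106.3333, σ = 51.1881
z = (121 - 106.3333)/51.1881 = 0.2865

0.2865


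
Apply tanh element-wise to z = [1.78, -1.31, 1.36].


tanh(1.78) = 0.9447
tanh(-1.31) = -0.8643
tanh(1.36) = 0.8764
result = [0.9447, -0.8643, 0.8764]

[0.9447, -0.8643, 0.8764]


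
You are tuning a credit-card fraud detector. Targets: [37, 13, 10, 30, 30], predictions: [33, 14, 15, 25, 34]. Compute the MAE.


Absolute errors: |37-33|=4, |13-14|=1, |10-15|=5, |30-25|=5, |30-34|=4
Sum = 19
MAE = 19/5 = 19/5

19/5


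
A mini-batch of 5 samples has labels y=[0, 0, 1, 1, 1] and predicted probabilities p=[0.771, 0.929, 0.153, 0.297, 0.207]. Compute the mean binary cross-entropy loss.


L[0] = -ln(1-0.771) = -ln(0.229) = 1.474
L[1] = -ln(1-0.929) = -ln(0.071) = 2.6451
L[2] = -ln(0.153) = 1.8773
L[3] = -ln(0.297) = 1.214
L[4] = -ln(0.207) = 1.575
mean = (1.474 + 2.6451 + 1.8773 + 1.214 + 1.575)/5 = 1.7571

1.7571


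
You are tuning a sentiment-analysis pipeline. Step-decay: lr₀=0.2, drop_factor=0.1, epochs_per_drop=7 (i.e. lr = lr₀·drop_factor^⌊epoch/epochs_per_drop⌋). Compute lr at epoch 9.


n_drops = ⌊9/7⌋ = 1
lr = 0.2·0.1^1 = 0.2·0.1 = 0.02

0.02


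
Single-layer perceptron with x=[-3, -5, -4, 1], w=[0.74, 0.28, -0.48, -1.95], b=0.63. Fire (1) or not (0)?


z = (-3)·(0.74) + (-5)·(0.28) + (-4)·(-0.48) + (1)·(-1.95) + 0.63
  = -3.02
step(z) = 0 (z<0)

0


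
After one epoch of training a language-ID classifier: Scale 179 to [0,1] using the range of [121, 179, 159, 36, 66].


min=36, max=179
(179-36)/(179-36) = 143/143 = 1.0

1.0


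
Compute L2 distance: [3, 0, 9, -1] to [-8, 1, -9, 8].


d = √((3+ 8)² + (0-1)² + (9+ 9)² + (-1-8)²)
  = √(121 + 1 + 324 + 81)
  = √527 = 22.9565

22.9565


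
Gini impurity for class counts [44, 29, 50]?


Probabilities: [44/123, 29/123, 50/123] ≈ [0.3577, 0.2358, 0.4065]
Σpᵢ² = (1936 + 841 + 2500)/123² = 5277/15129
Gini = 1 - Σpᵢ² = 1 - 5277/15129 = 0.6512

0.6512


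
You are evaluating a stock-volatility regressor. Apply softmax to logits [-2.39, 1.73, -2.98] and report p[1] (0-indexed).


Exponentials: e^-2.39=0.0916, e^1.73=5.6407, e^-2.98=0.0508
Sum = 5.7831
Softmax = [0.0158, 0.9754, 0.0088]
p[1] = 5.6407/5.7831 = 0.9754

0.9754


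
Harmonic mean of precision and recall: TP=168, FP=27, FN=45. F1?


Precision = 168/195 = 0.8615
Recall = 168/213 = 0.7887
F1 = 2·P·R/(P+R) = 2·TP/(2·TP+FP+FN) = 336/(336+27+45) = 336/408 = 0.8235

0.8235


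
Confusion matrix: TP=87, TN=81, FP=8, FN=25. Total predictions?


Total = TP + TN + FP + FN
= 87 + 81 + 8 + 25
= 201
(Predicted positive: 95, predicted negative: 106)

201


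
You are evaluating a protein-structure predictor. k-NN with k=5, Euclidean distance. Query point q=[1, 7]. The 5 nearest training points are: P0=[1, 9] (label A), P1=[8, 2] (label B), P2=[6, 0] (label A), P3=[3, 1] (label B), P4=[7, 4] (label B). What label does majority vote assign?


d(q,P0) = 2.0  (label A)
d(q,P1) = 8.6023  (label B)
d(q,P2) = 8.6023  (label A)
d(q,P3) = 6.3246  (label B)
d(q,P4) = 6.7082  (label B)
Votes: A=2, B=3
Majority → B

B


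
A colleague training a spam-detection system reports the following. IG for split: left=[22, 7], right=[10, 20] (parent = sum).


Parent = [32, 27], H_parent = 0.9948
H_left = 0.7973 (n=29), H_right = 0.9183 (n=30)
H_children = (29/59)·0.7973 + (30/59)·0.9183 = 0.8588
IG = 0.9948 - 0.8588 = 0.136

0.136


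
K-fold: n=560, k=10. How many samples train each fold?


Fold size = 560/10 = 56
Training per fold = 560 - 56 = 504

504


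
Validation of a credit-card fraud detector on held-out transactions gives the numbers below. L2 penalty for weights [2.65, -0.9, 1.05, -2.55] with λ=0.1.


‖w‖₂² = (2.65)² + (-0.9)² + (1.05)² + (-2.55)²
     = 7.0225 + 0.81 + 1.1025 + 6.5025
     = 15.4375
λ·‖w‖₂² = 0.1·15.4375 = 1.54375

1.54375


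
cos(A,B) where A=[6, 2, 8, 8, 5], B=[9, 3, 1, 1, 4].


A·B = 6·9 + 2·3 + 8·1 + 8·1 + 5·4 = 96
‖A‖ = √193 = 13.8924, ‖B‖ = √108 = 10.3923
cos = 96/(√193·√108) = 96/√20844 = 0.6649

0.6649


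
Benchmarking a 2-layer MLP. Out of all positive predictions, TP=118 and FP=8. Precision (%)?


Precision = TP/(TP+FP)
= 118/(118+8)
= 118/126 = 93.65%

93.65%


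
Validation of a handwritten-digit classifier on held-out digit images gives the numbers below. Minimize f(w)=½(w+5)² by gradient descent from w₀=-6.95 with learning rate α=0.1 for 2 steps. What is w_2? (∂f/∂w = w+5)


step 1: grad = -6.95+5 = -1.95; w = -6.95 - 0.1·(-1.95) = -6.755
step 2: grad = -6.755+5 = -1.755; w = -6.755 - 0.1·(-1.755) = -6.5795

-6.5795


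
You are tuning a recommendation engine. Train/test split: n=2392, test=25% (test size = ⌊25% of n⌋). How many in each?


Test = ⌊2392·25/100⌋ = 598
Train = 2392 - 598 = 1794

Train: 1794, Test: 598


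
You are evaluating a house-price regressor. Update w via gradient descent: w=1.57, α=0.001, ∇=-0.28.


w_new = w - α·∇
= 1.57 - 0.001·-0.28
= 1.57 + 0.00028
= 1.57028

1.57028


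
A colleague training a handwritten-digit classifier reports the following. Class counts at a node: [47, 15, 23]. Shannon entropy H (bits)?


Probabilities: [47/85, 15/85, 23/85] ≈ [0.5529, 0.1765, 0.2706]
H = -((47/85)·log₂(47/85) + (15/85)·log₂(15/85) + (23/85)·log₂(23/85))
  = 1.4246 bits

1.4246 bits


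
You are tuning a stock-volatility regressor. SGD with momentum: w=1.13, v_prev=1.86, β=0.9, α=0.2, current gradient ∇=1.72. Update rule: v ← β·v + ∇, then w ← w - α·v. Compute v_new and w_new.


v_new = 0.9·1.86 + 1.72 = 1.674 + 1.72 = 3.394
w_new = 1.13 - 0.2·3.394 = 1.13 - 0.6788 = 0.4512

v_new=3.394, w_new=0.4512


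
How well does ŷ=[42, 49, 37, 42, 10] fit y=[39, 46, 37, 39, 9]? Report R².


ȳ = 34
SS_res = Σ(y-ŷ)² = 28
SS_tot = Σ(y-ȳ)² = 828
R² = 1 - SS_res/SS_tot = 1 - 0.0338 = 0.9662

0.9662


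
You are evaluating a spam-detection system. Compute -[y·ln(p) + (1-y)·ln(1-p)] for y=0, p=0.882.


BCE = -[y·ln(p) + (1-y)·ln(1-p)]
= -0 - 1·ln(1-0.882)
= -ln(0.118) = 2.1371

2.1371


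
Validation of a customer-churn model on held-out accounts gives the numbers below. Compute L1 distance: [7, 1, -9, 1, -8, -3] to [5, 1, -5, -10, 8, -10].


d = |7-5| + |1-1| + |-9+ 5| + |1+ 10| + |-8-8| + |-3+ 10|
  = 2 + 0 + 4 + 11 + 16 + 7
  = 40

40


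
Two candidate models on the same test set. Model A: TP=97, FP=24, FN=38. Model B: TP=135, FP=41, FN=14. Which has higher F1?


Model A: P=97/121=0.8017, R=97/135=0.7185, F1=2PR/(P+R)=2TP/(2TP+FP+FN)=194/256=0.7578
Model B: P=135/176=0.767, R=135/149=0.906, F1=2PR/(P+R)=2TP/(2TP+FP+FN)=270/325=0.8308
0.7578 < 0.8308 → Model B

Model B


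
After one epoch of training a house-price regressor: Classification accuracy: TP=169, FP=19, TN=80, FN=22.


Accuracy = (TP+TN)/(TP+TN+FP+FN)
= (169+80)/(290)
= 249/290 = 85.86%

85.86%


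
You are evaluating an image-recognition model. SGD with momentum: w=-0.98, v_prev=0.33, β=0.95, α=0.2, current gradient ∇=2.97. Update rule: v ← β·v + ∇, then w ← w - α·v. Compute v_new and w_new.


v_new = 0.95·0.33 + 2.97 = 0.3135 + 2.97 = 3.2835
w_new = -0.98 - 0.2·3.2835 = -0.98 - 0.6567 = -1.6367

v_new=3.2835, w_new=-1.6367


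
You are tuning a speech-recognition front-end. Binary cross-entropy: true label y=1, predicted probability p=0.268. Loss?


BCE = -[y·ln(p) + (1-y)·ln(1-p)]
= -1·ln(0.268) - 0
= -ln(0.268) = 1.3168

1.3168


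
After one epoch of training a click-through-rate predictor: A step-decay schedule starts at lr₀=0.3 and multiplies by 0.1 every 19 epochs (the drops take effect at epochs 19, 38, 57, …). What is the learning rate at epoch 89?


n_drops = ⌊89/19⌋ = 4
lr = 0.3·0.1^4 = 0.3·0.0001 = 0.00003

0.00003


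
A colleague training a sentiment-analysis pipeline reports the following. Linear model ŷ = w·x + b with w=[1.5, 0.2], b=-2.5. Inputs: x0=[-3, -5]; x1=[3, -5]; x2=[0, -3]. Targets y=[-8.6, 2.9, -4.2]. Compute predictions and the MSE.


ŷ0 = (1.5)·(-3) + (0.2)·(-5) - 2.5 = -8.0
ŷ1 = (1.5)·(3) + (0.2)·(-5) - 2.5 = 1.0
ŷ2 = (1.5)·(0) + (0.2)·(-3) - 2.5 = -3.1
errors² = [0.36, 3.61, 1.21]
MSE = 5.1800/3 = 1.7267

1.7267


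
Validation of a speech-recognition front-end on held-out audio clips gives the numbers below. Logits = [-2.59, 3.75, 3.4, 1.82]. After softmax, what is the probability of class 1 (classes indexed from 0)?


Exponentials: e^-2.59=0.075, e^3.75=42.5211, e^3.4=29.9641, e^1.82=6.1719
Sum = 78.7321
Softmax = [0.001, 0.5401, 0.3806, 0.0784]
p[1] = 42.5211/78.7321 = 0.5401

0.5401


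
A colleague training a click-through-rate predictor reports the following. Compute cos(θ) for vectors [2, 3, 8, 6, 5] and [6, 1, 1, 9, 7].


A·B = 2·6 + 3·1 + 8·1 + 6·9 + 5·7 = 112
‖A‖ = √138 = 11.7473, ‖B‖ = √168 = 12.9615
cos = 112/(√138·√168) = 112/√23184 = 0.7356

0.7356


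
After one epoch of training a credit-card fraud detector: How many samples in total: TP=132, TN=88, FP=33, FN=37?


Total = TP + TN + FP + FN
= 132 + 88 + 33 + 37
= 290
(Predicted positive: 165, predicted negative: 125)

290


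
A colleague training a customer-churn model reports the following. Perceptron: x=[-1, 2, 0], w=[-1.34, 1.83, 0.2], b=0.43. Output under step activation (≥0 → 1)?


z = (-1)·(-1.34) + (2)·(1.83) + (0)·(0.2) + 0.43
  = 5.43
step(z) = 1 (z≥0)

1


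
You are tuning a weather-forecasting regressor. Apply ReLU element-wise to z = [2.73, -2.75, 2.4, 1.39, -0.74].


ReLU(2.73) = max(0, 2.73) = 2.73
ReLU(-2.75) = max(0, -2.75) = 0.0
ReLU(2.4) = max(0, 2.4) = 2.4
ReLU(1.39) = max(0, 1.39) = 1.39
ReLU(-0.74) = max(0, -0.74) = 0.0
result = [2.73, 0.0, 2.4, 1.39, 0.0]

[2.73, 0.0, 2.4, 1.39, 0.0]


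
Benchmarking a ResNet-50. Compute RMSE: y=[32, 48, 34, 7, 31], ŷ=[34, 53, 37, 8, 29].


MSE = 43/5 = 8.6
RMSE = √(43/5) = 2.9326

2.9326


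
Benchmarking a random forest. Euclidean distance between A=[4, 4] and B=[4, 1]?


d = √((4-4)² + (4-1)²)
  = √(0 + 9)
  = √9 = 3.0

3.0


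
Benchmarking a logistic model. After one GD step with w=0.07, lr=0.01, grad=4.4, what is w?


w_new = w - α·∇
= 0.07 - 0.01·4.4
= 0.07 - 0.044
= 0.026

0.026


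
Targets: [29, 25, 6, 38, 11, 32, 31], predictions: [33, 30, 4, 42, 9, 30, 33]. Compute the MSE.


Squared errors: (29-33)²=16, (25-30)²=25, (6-4)²=4, (38-42)²=16, (11-9)²=4, (32-30)²=4, (31-33)²=4
Sum = 73
MSE = 73/7 = 73/7

73/7


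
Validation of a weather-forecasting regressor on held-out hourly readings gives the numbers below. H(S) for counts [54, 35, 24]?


Probabilities: [54/113, 35/113, 24/113] ≈ [0.4779, 0.3097, 0.2124]
H = -((54/113)·log₂(54/113) + (35/113)·log₂(35/113) + (24/113)·log₂(24/113))
  = 1.5075 bits

1.5075 bits


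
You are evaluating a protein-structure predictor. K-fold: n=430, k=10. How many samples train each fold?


Fold size = 430/10 = 43
Training per fold = 430 - 43 = 387

387


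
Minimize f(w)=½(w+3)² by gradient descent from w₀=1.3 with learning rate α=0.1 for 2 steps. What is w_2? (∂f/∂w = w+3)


step 1: grad = 1.3+3 = 4.3; w = 1.3 - 0.1·(4.3) = 0.87
step 2: grad = 0.87+3 = 3.87; w = 0.87 - 0.1·(3.87) = 0.483

0.483


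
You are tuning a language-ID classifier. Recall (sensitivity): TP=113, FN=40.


Recall = TP/(TP+FN)
= 113/(113+40)
= 113/153 = 73.86%

73.86%


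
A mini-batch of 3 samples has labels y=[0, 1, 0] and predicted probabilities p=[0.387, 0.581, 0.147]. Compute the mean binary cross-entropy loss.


L[0] = -ln(1-0.387) = -ln(0.613) = 0.4894
L[1] = -ln(0.581) = 0.543
L[2] = -ln(1-0.147) = -ln(0.853) = 0.159
mean = (0.4894 + 0.543 + 0.159)/3 = 0.3971

0.3971


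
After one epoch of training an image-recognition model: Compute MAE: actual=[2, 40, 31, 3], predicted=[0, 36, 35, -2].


Absolute errors: |2-0|=2, |40-36|=4, |31-35|=4, |3+ 2|=5
Sum = 15
MAE = 15/4 = 15/4

15/4


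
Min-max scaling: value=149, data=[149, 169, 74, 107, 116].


min=74, max=169
(149-74)/(169-74) = 75/95 = 0.7895

0.7895


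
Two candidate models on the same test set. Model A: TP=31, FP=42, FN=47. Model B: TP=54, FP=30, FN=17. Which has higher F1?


Model A: P=31/73=0.4247, R=31/78=0.3974, F1=2PR/(P+R)=2TP/(2TP+FP+FN)=62/151=0.4106
Model B: P=54/84=0.6429, R=54/71=0.7606, F1=2PR/(P+R)=2TP/(2TP+FP+FN)=108/155=0.6968
0.4106 < 0.6968 → Model B

Model B


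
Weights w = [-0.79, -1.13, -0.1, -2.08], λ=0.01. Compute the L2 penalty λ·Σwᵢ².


‖w‖₂² = (-0.79)² + (-1.13)² + (-0.1)² + (-2.08)²
     = 0.6241 + 1.2769 + 0.01 + 4.3264
     = 6.2374
λ·‖w‖₂² = 0.01·6.2374 = 0.062374

0.062374


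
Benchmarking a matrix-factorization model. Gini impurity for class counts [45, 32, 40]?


Probabilities: [45/117, 32/117, 40/117] ≈ [0.3846, 0.2735, 0.3419]
Σpᵢ² = (2025 + 1024 + 1600)/117² = 4649/13689
Gini = 1 - Σpᵢ² = 1 - 4649/13689 = 0.6604

0.6604


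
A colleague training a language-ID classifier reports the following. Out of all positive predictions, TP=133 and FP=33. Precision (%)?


Precision = TP/(TP+FP)
= 133/(133+33)
= 133/166 = 80.12%

80.12%


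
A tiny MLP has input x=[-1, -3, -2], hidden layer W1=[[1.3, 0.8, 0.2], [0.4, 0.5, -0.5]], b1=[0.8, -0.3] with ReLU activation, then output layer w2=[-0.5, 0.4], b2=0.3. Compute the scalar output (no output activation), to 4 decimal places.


z1[0] = (1.3)·(-1) + (0.8)·(-3) + (0.2)·(-2) + 0.8 = -3.3
z1[1] = (0.4)·(-1) + (0.5)·(-3) + (-0.5)·(-2) - 0.3 = -1.2
h = ReLU(z1) = [0.0, 0.0]
output = (-0.5)·(0.0) + (0.4)·(0.0) + 0.3 = 0.3

0.3


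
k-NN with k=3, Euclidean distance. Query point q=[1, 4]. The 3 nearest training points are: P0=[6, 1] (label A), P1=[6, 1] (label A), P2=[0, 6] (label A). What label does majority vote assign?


d(q,P0) = 5.831  (label A)
d(q,P1) = 5.831  (label A)
d(q,P2) = 2.2361  (label A)
Votes: A=3, B=0
Majority → A

A


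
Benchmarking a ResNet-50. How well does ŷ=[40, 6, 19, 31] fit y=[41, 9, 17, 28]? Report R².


ȳ = 23.75
SS_res = Σ(y-ŷ)² = 23
SS_tot = Σ(y-ȳ)² = 578.75
R² = 1 - SS_res/SS_tot = 1 - 0.0397 = 0.9603

0.9603


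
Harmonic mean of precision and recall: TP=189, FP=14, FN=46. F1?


Precision = 189/203 = 0.931
Recall = 189/235 = 0.8043
F1 = 2·P·R/(P+R) = 2·TP/(2·TP+FP+FN) = 378/(378+14+46) = 378/438 = 0.863

0.863


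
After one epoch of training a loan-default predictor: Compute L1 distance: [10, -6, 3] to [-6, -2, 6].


d = |10+ 6| + |-6+ 2| + |3-6|
  = 16 + 4 + 3
  = 23

23


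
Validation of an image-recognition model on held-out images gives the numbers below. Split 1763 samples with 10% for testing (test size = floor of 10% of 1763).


Test = ⌊1763·10/100⌋ = 176
Train = 1763 - 176 = 1587

Train: 1587, Test: 176


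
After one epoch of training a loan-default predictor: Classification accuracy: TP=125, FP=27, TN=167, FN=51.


Accuracy = (TP+TN)/(TP+TN+FP+FN)
= (125+167)/(370)
= 292/370 = 78.92%

78.92%


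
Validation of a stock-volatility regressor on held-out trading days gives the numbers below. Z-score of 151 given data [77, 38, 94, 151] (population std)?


μ = 90, σ = 40.651
z = (151 - 90)/40.651 = 1.5006

1.5006


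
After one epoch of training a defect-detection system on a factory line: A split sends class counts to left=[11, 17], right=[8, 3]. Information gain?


Parent = [19, 20], H_parent = 0.9995
H_left = 0.9666 (n=28), H_right = 0.8454 (n=11)
H_children = (28/39)·0.9666 + (11/39)·0.8454 = 0.9324
IG = 0.9995 - 0.9324 = 0.0671

0.0671


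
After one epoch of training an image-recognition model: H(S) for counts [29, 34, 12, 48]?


Probabilities: [29/123, 34/123, 12/123, 48/123] ≈ [0.2358, 0.2764, 0.0976, 0.3902]
H = -((29/123)·log₂(29/123) + (34/123)·log₂(34/123) + (12/123)·log₂(12/123) + (48/123)·log₂(48/123))
  = 1.8616 bits

1.8616 bits


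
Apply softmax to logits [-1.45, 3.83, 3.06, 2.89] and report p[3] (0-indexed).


Exponentials: e^-1.45=0.2346, e^3.83=46.0625, e^3.06=21.3276, e^2.89=17.9933
Sum = 85.618
Softmax = [0.0027, 0.538, 0.2491, 0.2102]
p[3] = 17.9933/85.618 = 0.2102

0.2102


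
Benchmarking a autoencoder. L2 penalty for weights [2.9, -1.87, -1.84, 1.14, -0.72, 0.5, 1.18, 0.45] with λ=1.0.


‖w‖₂² = (2.9)² + (-1.87)² + (-1.84)² + (1.14)² + (-0.72)² + (0.5)² + (1.18)² + (0.45)²
     = 8.41 + 3.4969 + 3.3856 + 1.2996 + 0.5184 + 0.25 + 1.3924 + 0.2025
     = 18.9554
λ·‖w‖₂² = 1.0·18.9554 = 18.9554

18.9554


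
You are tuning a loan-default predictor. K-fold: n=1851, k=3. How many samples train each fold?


Fold size = 1851/3 = 617
Training per fold = 1851 - 617 = 1234

1234


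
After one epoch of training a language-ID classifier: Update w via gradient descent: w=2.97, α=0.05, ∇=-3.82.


w_new = w - α·∇
= 2.97 - 0.05·-3.82
= 2.97 + 0.191
= 3.161

3.161


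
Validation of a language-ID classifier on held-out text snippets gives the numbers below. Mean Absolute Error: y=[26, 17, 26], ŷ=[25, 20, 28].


Absolute errors: |26-25|=1, |17-20|=3, |26-28|=2
Sum = 6
MAE = 6/3 = 2

2


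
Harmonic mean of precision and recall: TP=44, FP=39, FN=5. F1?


Precision = 44/83 = 0.5301
Recall = 44/49 = 0.898
F1 = 2·P·R/(P+R) = 2·TP/(2·TP+FP+FN) = 88/(88+39+5) = 88/132 = 0.6667

0.6667


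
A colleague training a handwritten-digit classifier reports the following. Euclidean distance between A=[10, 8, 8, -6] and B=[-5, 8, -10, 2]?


d = √((10+ 5)² + (8-8)² + (8+ 10)² + (-6-2)²)
  = √(225 + 0 + 324 + 64)
  = √613 = 24.7588

24.7588


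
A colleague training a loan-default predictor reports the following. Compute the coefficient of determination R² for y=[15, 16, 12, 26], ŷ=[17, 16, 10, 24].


ȳ = 17.25
SS_res = Σ(y-ŷ)² = 12
SS_tot = Σ(y-ȳ)² = 110.75
R² = 1 - SS_res/SS_tot = 1 - 0.1084 = 0.8916

0.8916
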